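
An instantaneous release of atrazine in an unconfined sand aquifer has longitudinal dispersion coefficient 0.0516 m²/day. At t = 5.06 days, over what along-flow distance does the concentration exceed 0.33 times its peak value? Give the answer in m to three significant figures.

The plume is Gaussian with σ = √(2Dt) = √(2 × 0.0516 × 5.06) = 0.7226 m.
C/C_peak = exp(−Δx²/(2σ²)) = 0.33 ⇒ Δx = σ·√(−2 ln 0.33) = 0.7226 × 1.489 = 1.076 m.
Width = 2Δx = 2.15 m.

2.15 m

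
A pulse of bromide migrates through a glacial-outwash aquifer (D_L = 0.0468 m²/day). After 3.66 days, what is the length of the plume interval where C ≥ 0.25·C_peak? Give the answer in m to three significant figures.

1.95 m

The plume is Gaussian with σ = √(2Dt) = √(2 × 0.0468 × 3.66) = 0.5853 m.
C/C_peak = exp(−Δx²/(2σ²)) = 0.25 ⇒ Δx = σ·√(−2 ln 0.25) = 0.5853 × 1.665 = 0.9745 m.
Width = 2Δx = 1.95 m.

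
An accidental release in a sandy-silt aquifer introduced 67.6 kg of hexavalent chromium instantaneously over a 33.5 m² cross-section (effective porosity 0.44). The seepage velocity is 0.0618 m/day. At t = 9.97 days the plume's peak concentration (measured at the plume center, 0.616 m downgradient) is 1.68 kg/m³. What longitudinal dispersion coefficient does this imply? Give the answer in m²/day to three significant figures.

0.0595 m²/day

At the plume center C_max = M/(n_e·A·√(4πDt)), so D = M²/(4πt·(n_e·A·C_max)²).
n_e·A·C_max = 0.44 × 33.5 × 1.68 = 24.76 kg/m.
D = 67.6²/(4π × 9.97 × 24.76²) = 0.0595 m²/day.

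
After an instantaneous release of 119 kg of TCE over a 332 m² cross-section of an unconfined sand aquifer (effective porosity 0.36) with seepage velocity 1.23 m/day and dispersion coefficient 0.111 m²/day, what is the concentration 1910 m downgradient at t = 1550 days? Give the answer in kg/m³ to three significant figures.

0.0210 kg/m³

For an instantaneous plane source, C(x,t) = M/(n_e·A·√(4πDt)) · exp(−(x−vt)²/(4Dt)), with n_e·A the pore (flow) area.
Plume center vt = 1.23 × 1550 = 1906.5 m, so the well at 1910 m is 3.5 m downgradient of the peak.
√(4πDt) = 46.50 m, giving peak height M/(n_e·A·√(4πDt)) = 119/(0.36 × 332 × 46.50) = 0.02141 kg/m³.
(x−vt)²/(4Dt) = (3.5)²/(4 × 0.111 × 1550) = 0.01780; exp(−0.01780) = 0.9824.
C = 0.02141 × 0.9824 = 0.0210 kg/m³.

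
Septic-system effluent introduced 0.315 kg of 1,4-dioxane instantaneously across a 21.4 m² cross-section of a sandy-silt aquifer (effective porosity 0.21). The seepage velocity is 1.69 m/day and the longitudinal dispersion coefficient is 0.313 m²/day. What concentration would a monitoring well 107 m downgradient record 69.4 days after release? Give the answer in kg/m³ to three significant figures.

For an instantaneous plane source, C(x,t) = M/(n_e·A·√(4πDt)) · exp(−(x−vt)²/(4Dt)), with n_e·A the pore (flow) area.
Plume center vt = 1.69 × 69.4 = 117.286 m, so the well at 107 m is 10.286 m upgradient of the peak.
√(4πDt) = 16.52 m, giving peak height M/(n_e·A·√(4πDt)) = 0.315/(0.21 × 21.4 × 16.52) = 0.004243 kg/m³.
(x−vt)²/(4Dt) = (-10.286)²/(4 × 0.313 × 69.4) = 1.218; exp(−1.218) = 0.2958.
C = 0.004243 × 0.2958 = 0.00126 kg/m³.

0.00126 kg/m³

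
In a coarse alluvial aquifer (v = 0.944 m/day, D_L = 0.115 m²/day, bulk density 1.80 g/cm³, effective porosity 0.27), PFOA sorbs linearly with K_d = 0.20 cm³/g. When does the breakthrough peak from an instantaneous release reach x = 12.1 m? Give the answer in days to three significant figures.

29.6 days

Retardation factor R = 1 + ρ_b·K_d/n = 1 + 1.80 × 0.20/0.27 = 2.333.
Sorption retards both mechanisms: v_R = v/R = 0.4046 m/day, D_R = D/R = 0.04929 m²/day.
Peak time from v_R²t² + 2D_R t − x² = 0: t = (√(D_R² + v_R²x²) − D_R)/v_R².
√(D_R² + v_R²x²) = √(0.04929² + 0.4046² × 12.1²) = 4.896; v_R² = 0.1637.
t = (4.896 − 0.04929)/0.1637 = 29.6 days.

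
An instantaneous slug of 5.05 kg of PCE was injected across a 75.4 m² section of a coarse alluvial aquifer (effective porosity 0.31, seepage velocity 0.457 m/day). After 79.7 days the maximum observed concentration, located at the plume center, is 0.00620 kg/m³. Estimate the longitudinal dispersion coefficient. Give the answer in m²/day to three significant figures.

1.21 m²/day

At the plume center C_max = M/(n_e·A·√(4πDt)), so D = M²/(4πt·(n_e·A·C_max)²).
n_e·A·C_max = 0.31 × 75.4 × 0.00620 = 0.1449 kg/m.
D = 5.05²/(4π × 79.7 × 0.1449²) = 1.21 m²/day.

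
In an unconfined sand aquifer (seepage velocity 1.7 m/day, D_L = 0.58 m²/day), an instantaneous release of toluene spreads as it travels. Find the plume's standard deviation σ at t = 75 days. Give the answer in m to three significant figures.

Dispersive spreading gives a Gaussian with σ² = 2Dt; advection only shifts the center.
σ = √(2 × 0.58 × 75) = 9.33 m.

9.33 m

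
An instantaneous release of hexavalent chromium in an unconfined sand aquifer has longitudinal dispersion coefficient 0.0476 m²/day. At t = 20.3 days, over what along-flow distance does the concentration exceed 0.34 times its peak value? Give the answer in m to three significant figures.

4.08 m

The plume is Gaussian with σ = √(2Dt) = √(2 × 0.0476 × 20.3) = 1.390 m.
C/C_peak = exp(−Δx²/(2σ²)) = 0.34 ⇒ Δx = σ·√(−2 ln 0.34) = 1.390 × 1.469 = 2.042 m.
Width = 2Δx = 4.08 m.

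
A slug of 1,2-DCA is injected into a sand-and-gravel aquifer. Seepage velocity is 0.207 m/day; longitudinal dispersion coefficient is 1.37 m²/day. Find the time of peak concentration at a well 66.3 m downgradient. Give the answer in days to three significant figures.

For the 1D instantaneous-source solution, setting ∂C/∂t = 0 at fixed x gives v²t² + 2Dt − x² = 0, so t = (√(D² + v²x²) − D)/v².
√(D² + v²x²) = √(1.37² + 0.207² × 66.3²) = 13.79; v² = 0.042849.
t = (13.79 − 1.37)/0.042849 = 290 days (vs. the pure-advection estimate x/v = 320 d).

290 days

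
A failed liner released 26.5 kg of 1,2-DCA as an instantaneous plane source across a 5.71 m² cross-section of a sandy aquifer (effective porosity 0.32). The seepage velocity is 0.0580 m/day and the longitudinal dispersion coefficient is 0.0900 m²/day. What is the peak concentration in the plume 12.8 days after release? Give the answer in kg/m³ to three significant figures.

3.81 kg/m³

The peak of an instantaneous 1D plume sits at x = vt; there the Gaussian factor is 1 and C_max = M/(n_e·A·√(4πDt)), where n_e·A is the pore area the mass is dissolved in.
√(4πDt) = √(4π × 0.0900 × 12.8) = 3.805 m, so C_max = 26.5/(0.32 × 5.71 × 3.805) = 3.81 kg/m³.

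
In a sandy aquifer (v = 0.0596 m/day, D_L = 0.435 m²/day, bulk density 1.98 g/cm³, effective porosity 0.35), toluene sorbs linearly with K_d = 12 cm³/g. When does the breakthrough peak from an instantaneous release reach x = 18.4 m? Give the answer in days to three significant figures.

Retardation factor R = 1 + ρ_b·K_d/n = 1 + 1.98 × 12/0.35 = 68.89.
Sorption retards both mechanisms: v_R = v/R = 0.0008651 m/day, D_R = D/R = 0.006314 m²/day.
Peak time from v_R²t² + 2D_R t − x² = 0: t = (√(D_R² + v_R²x²) − D_R)/v_R².
√(D_R² + v_R²x²) = √(0.006314² + 0.0008651² × 18.4²) = 0.01712; v_R² = 7.484e-07.
t = (0.01712 − 0.006314)/7.484e-07 = 14400 days.

14400 days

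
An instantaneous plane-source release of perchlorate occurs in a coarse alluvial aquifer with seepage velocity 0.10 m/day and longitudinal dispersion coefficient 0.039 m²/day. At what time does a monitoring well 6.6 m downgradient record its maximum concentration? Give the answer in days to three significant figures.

62.2 days

For the 1D instantaneous-source solution, setting ∂C/∂t = 0 at fixed x gives v²t² + 2Dt − x² = 0, so t = (√(D² + v²x²) − D)/v².
√(D² + v²x²) = √(0.039² + 0.10² × 6.6²) = 0.6612; v² = 0.01.
t = (0.6612 − 0.039)/0.01 = 62.2 days (vs. the pure-advection estimate x/v = 66.0 d).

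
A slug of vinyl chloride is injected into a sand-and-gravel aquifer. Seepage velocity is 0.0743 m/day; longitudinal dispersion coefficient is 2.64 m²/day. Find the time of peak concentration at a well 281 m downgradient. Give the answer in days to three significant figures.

For the 1D instantaneous-source solution, setting ∂C/∂t = 0 at fixed x gives v²t² + 2Dt − x² = 0, so t = (√(D² + v²x²) − D)/v².
√(D² + v²x²) = √(2.64² + 0.0743² × 281²) = 21.04; v² = 0.00552049.
t = (21.04 − 2.64)/0.00552049 = 3330 days (vs. the pure-advection estimate x/v = 3780 d).

3330 days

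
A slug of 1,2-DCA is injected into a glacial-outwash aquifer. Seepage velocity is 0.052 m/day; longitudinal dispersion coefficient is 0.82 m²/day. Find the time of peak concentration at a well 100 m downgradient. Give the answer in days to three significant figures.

For the 1D instantaneous-source solution, setting ∂C/∂t = 0 at fixed x gives v²t² + 2Dt − x² = 0, so t = (√(D² + v²x²) − D)/v².
√(D² + v²x²) = √(0.82² + 0.052² × 100²) = 5.264; v² = 0.002704.
t = (5.264 − 0.82)/0.002704 = 1640 days (vs. the pure-advection estimate x/v = 1920 d).

1640 days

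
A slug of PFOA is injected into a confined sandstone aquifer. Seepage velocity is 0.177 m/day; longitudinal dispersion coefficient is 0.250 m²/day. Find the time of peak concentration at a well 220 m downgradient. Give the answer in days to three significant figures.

For the 1D instantaneous-source solution, setting ∂C/∂t = 0 at fixed x gives v²t² + 2Dt − x² = 0, so t = (√(D² + v²x²) − D)/v².
√(D² + v²x²) = √(0.250² + 0.177² × 220²) = 38.94; v² = 0.031329.
t = (38.94 − 0.250)/0.031329 = 1230 days (vs. the pure-advection estimate x/v = 1240 d).

1230 days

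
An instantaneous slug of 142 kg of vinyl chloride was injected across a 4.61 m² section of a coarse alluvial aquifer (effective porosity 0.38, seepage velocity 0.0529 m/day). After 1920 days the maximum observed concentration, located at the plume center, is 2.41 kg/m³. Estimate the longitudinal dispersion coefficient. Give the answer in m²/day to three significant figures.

0.0469 m²/day

At the plume center C_max = M/(n_e·A·√(4πDt)), so D = M²/(4πt·(n_e·A·C_max)²).
n_e·A·C_max = 0.38 × 4.61 × 2.41 = 4.222 kg/m.
D = 142²/(4π × 1920 × 4.222²) = 0.0469 m²/day.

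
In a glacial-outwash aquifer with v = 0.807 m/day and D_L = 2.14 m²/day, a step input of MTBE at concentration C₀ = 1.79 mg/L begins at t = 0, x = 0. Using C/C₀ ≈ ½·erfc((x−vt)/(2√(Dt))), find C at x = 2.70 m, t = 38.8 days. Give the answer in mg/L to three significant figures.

For a continuous step input, C/C₀ ≈ ½·erfc((x−vt)/(2√(Dt))).
vt = 0.807 × 38.8 = 31.3116 m and 2√(Dt) = 2√(2.14 × 38.8) = 18.22 m.
Argument (x−vt)/(2√(Dt)) = (2.70 − 31.3116)/18.22 = -1.570; ½·erfc(-1.570) = 0.9868.
C = 1.79 × 0.9868 = 1.77 mg/L.

1.77 mg/L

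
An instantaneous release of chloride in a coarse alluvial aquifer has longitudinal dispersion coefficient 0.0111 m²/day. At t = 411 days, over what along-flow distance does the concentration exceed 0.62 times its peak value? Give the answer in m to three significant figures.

The plume is Gaussian with σ = √(2Dt) = √(2 × 0.0111 × 411) = 3.021 m.
C/C_peak = exp(−Δx²/(2σ²)) = 0.62 ⇒ Δx = σ·√(−2 ln 0.62) = 3.021 × 0.9778 = 2.954 m.
Width = 2Δx = 5.91 m.

5.91 m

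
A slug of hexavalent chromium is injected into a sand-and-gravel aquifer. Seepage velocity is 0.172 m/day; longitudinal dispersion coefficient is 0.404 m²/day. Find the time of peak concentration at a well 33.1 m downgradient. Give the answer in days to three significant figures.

For the 1D instantaneous-source solution, setting ∂C/∂t = 0 at fixed x gives v²t² + 2Dt − x² = 0, so t = (√(D² + v²x²) − D)/v².
√(D² + v²x²) = √(0.404² + 0.172² × 33.1²) = 5.708; v² = 0.029584.
t = (5.708 − 0.404)/0.029584 = 179 days (vs. the pure-advection estimate x/v = 192 d).

179 days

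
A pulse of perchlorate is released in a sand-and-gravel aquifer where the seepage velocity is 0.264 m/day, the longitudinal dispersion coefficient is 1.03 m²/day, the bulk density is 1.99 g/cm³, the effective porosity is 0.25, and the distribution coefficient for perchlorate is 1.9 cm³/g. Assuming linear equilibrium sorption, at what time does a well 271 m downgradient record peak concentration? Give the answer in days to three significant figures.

Retardation factor R = 1 + ρ_b·K_d/n = 1 + 1.99 × 1.9/0.25 = 16.12.
Sorption retards both mechanisms: v_R = v/R = 0.01638 m/day, D_R = D/R = 0.06390 m²/day.
Peak time from v_R²t² + 2D_R t − x² = 0: t = (√(D_R² + v_R²x²) − D_R)/v_R².
√(D_R² + v_R²x²) = √(0.06390² + 0.01638² × 271²) = 4.439; v_R² = 0.0002683.
t = (4.439 − 0.06390)/0.0002683 = 16300 days.

16300 days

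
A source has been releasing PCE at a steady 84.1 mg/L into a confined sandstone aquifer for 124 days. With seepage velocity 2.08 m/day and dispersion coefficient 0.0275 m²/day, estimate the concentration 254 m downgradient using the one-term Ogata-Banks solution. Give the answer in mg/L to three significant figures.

For a continuous step input, C/C₀ ≈ ½·erfc((x−vt)/(2√(Dt))).
vt = 2.08 × 124 = 257.92 m and 2√(Dt) = 2√(0.0275 × 124) = 3.693 m.
Argument (x−vt)/(2√(Dt)) = (254 − 257.92)/3.693 = -1.061; ½·erfc(-1.061) = 0.9333.
C = 84.1 × 0.9333 = 78.5 mg/L.

78.5 mg/L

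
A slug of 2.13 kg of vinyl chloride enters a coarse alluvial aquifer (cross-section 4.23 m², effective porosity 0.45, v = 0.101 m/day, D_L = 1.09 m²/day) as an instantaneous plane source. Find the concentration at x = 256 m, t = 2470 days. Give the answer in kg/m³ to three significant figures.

For an instantaneous plane source, C(x,t) = M/(n_e·A·√(4πDt)) · exp(−(x−vt)²/(4Dt)), with n_e·A the pore (flow) area.
Plume center vt = 0.101 × 2470 = 249.47 m, so the well at 256 m is 6.53 m downgradient of the peak.
√(4πDt) = 183.9 m, giving peak height M/(n_e·A·√(4πDt)) = 2.13/(0.45 × 4.23 × 183.9) = 0.006085 kg/m³.
(x−vt)²/(4Dt) = (6.53)²/(4 × 1.09 × 2470) = 0.003960; exp(−0.003960) = 0.9960.
C = 0.006085 × 0.9960 = 0.00606 kg/m³.

0.00606 kg/m³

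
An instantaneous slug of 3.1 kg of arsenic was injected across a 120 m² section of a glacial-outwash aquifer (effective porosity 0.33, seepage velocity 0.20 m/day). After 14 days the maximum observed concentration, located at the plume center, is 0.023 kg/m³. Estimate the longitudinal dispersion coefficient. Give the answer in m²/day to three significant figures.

0.0658 m²/day

At the plume center C_max = M/(n_e·A·√(4πDt)), so D = M²/(4πt·(n_e·A·C_max)²).
n_e·A·C_max = 0.33 × 120 × 0.023 = 0.9108 kg/m.
D = 3.1²/(4π × 14 × 0.9108²) = 0.0658 m²/day.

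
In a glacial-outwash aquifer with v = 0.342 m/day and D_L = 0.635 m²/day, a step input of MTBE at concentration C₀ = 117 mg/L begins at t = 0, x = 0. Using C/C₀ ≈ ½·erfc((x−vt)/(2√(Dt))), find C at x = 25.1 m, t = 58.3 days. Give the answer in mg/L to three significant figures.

32.1 mg/L

For a continuous step input, C/C₀ ≈ ½·erfc((x−vt)/(2√(Dt))).
vt = 0.342 × 58.3 = 19.9386 m and 2√(Dt) = 2√(0.635 × 58.3) = 12.17 m.
Argument (x−vt)/(2√(Dt)) = (25.1 − 19.9386)/12.17 = 0.4241; ½·erfc(0.4241) = 0.2743.
C = 117 × 0.2743 = 32.1 mg/L.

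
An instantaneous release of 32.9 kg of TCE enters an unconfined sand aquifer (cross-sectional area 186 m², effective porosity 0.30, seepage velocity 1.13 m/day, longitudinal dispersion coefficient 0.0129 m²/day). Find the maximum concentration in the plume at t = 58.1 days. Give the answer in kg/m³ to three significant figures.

0.192 kg/m³

The peak of an instantaneous 1D plume sits at x = vt; there the Gaussian factor is 1 and C_max = M/(n_e·A·√(4πDt)), where n_e·A is the pore area the mass is dissolved in.
√(4πDt) = √(4π × 0.0129 × 58.1) = 3.069 m, so C_max = 32.9/(0.30 × 186 × 3.069) = 0.192 kg/m³.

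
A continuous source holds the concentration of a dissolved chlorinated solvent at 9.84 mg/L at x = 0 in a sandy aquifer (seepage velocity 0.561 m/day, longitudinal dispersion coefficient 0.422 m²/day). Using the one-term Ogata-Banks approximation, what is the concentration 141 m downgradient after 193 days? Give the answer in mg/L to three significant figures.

For a continuous step input, C/C₀ ≈ ½·erfc((x−vt)/(2√(Dt))).
vt = 0.561 × 193 = 108.273 m and 2√(Dt) = 2√(0.422 × 193) = 18.05 m.
Argument (x−vt)/(2√(Dt)) = (141 − 108.273)/18.05 = 1.813; ½·erfc(1.813) = 0.005174.
C = 9.84 × 0.005174 = 0.0509 mg/L.

0.0509 mg/L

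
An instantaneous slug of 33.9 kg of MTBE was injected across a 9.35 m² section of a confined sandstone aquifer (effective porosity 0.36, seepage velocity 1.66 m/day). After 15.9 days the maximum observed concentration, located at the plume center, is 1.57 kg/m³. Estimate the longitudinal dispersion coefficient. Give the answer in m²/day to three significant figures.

At the plume center C_max = M/(n_e·A·√(4πDt)), so D = M²/(4πt·(n_e·A·C_max)²).
n_e·A·C_max = 0.36 × 9.35 × 1.57 = 5.285 kg/m.
D = 33.9²/(4π × 15.9 × 5.285²) = 0.206 m²/day.

0.206 m²/day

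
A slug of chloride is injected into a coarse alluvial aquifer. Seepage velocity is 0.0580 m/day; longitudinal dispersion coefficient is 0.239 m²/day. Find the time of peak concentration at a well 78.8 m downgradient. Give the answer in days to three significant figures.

1290 days

For the 1D instantaneous-source solution, setting ∂C/∂t = 0 at fixed x gives v²t² + 2Dt − x² = 0, so t = (√(D² + v²x²) − D)/v².
√(D² + v²x²) = √(0.239² + 0.0580² × 78.8²) = 4.577; v² = 0.003364.
t = (4.577 − 0.239)/0.003364 = 1290 days (vs. the pure-advection estimate x/v = 1360 d).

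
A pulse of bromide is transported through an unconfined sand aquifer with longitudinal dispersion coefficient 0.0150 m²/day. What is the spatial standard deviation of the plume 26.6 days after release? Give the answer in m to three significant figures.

Dispersive spreading gives a Gaussian with σ² = 2Dt; advection only shifts the center.
σ = √(2 × 0.0150 × 26.6) = 0.893 m.

0.893 m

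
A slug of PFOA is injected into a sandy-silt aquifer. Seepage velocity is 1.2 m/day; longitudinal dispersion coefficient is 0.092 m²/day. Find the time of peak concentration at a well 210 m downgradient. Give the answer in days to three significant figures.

175 days

For the 1D instantaneous-source solution, setting ∂C/∂t = 0 at fixed x gives v²t² + 2Dt − x² = 0, so t = (√(D² + v²x²) − D)/v².
√(D² + v²x²) = √(0.092² + 1.2² × 210²) = 252.0; v² = 1.44.
t = (252.0 − 0.092)/1.44 = 175 days (vs. the pure-advection estimate x/v = 175 d).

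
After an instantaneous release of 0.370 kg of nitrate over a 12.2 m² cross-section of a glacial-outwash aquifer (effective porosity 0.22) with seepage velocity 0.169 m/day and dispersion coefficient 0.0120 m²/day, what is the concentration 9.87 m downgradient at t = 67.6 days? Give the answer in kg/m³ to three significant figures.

0.0205 kg/m³

For an instantaneous plane source, C(x,t) = M/(n_e·A·√(4πDt)) · exp(−(x−vt)²/(4Dt)), with n_e·A the pore (flow) area.
Plume center vt = 0.169 × 67.6 = 11.4244 m, so the well at 9.87 m is 1.5544 m upgradient of the peak.
√(4πDt) = 3.193 m, giving peak height M/(n_e·A·√(4πDt)) = 0.370/(0.22 × 12.2 × 3.193) = 0.04317 kg/m³.
(x−vt)²/(4Dt) = (-1.5544)²/(4 × 0.0120 × 67.6) = 0.7446; exp(−0.7446) = 0.4749.
C = 0.04317 × 0.4749 = 0.0205 kg/m³.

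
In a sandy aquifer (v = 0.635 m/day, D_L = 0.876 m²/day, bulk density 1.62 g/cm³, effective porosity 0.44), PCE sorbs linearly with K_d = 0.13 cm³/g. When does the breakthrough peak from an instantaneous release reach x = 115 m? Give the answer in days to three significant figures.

Retardation factor R = 1 + ρ_b·K_d/n = 1 + 1.62 × 0.13/0.44 = 1.479.
Sorption retards both mechanisms: v_R = v/R = 0.4293 m/day, D_R = D/R = 0.5923 m²/day.
Peak time from v_R²t² + 2D_R t − x² = 0: t = (√(D_R² + v_R²x²) − D_R)/v_R².
√(D_R² + v_R²x²) = √(0.5923² + 0.4293² × 115²) = 49.37; v_R² = 0.1843.
t = (49.37 − 0.5923)/0.1843 = 265 days.

265 days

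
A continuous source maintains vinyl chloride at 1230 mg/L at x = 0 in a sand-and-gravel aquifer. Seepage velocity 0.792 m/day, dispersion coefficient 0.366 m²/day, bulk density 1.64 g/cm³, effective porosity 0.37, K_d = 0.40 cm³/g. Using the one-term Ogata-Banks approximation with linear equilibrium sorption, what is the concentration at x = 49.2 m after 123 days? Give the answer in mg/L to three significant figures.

8.33 mg/L

Retardation factor R = 1 + ρ_b·K_d/n = 1 + 1.64 × 0.40/0.37 = 2.773.
Sorption retards both mechanisms: v_R = v/R = 0.2856 m/day, D_R = D/R = 0.1320 m²/day.
v_R·t = 0.2856 × 123 = 35.1288 m; 2√(D_R t) = 8.059 m; argument = (49.2 − 35.1288)/8.059 = 1.746.
C = C₀ × ½·erfc(1.746) = 1230 × 0.006770 = 8.33 mg/L.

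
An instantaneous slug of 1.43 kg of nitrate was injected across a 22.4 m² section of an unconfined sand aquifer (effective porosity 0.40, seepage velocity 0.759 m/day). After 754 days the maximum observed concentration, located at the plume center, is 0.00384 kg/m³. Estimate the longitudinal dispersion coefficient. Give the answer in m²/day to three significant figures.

At the plume center C_max = M/(n_e·A·√(4πDt)), so D = M²/(4πt·(n_e·A·C_max)²).
n_e·A·C_max = 0.40 × 22.4 × 0.00384 = 0.03441 kg/m.
D = 1.43²/(4π × 754 × 0.03441²) = 0.182 m²/day.

0.182 m²/day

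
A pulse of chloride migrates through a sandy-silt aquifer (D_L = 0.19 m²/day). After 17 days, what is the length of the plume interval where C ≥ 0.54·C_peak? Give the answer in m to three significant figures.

The plume is Gaussian with σ = √(2Dt) = √(2 × 0.19 × 17) = 2.542 m.
C/C_peak = exp(−Δx²/(2σ²)) = 0.54 ⇒ Δx = σ·√(−2 ln 0.54) = 2.542 × 1.110 = 2.822 m.
Width = 2Δx = 5.64 m.

5.64 m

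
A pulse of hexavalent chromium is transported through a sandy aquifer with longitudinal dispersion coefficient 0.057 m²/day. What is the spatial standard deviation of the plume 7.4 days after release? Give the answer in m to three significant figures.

Dispersive spreading gives a Gaussian with σ² = 2Dt; advection only shifts the center.
σ = √(2 × 0.057 × 7.4) = 0.918 m.

0.918 m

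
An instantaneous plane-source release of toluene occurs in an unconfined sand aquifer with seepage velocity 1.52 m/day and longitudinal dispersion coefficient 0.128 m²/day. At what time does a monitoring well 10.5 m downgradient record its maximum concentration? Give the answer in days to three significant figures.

6.85 days

For the 1D instantaneous-source solution, setting ∂C/∂t = 0 at fixed x gives v²t² + 2Dt − x² = 0, so t = (√(D² + v²x²) − D)/v².
√(D² + v²x²) = √(0.128² + 1.52² × 10.5²) = 15.96; v² = 2.3104.
t = (15.96 − 0.128)/2.3104 = 6.85 days (vs. the pure-advection estimate x/v = 6.91 d).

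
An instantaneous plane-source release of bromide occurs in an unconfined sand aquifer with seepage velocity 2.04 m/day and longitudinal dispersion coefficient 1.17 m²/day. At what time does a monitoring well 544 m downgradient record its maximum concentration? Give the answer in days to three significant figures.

For the 1D instantaneous-source solution, setting ∂C/∂t = 0 at fixed x gives v²t² + 2Dt − x² = 0, so t = (√(D² + v²x²) − D)/v².
√(D² + v²x²) = √(1.17² + 2.04² × 544²) = 1110; v² = 4.1616.
t = (1110 − 1.17)/4.1616 = 266 days (vs. the pure-advection estimate x/v = 267 d).

266 days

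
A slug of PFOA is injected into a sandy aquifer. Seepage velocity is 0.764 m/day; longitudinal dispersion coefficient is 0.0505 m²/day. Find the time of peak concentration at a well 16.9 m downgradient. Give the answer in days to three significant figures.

22.0 days

For the 1D instantaneous-source solution, setting ∂C/∂t = 0 at fixed x gives v²t² + 2Dt − x² = 0, so t = (√(D² + v²x²) − D)/v².
√(D² + v²x²) = √(0.0505² + 0.764² × 16.9²) = 12.91; v² = 0.583696.
t = (12.91 − 0.0505)/0.583696 = 22.0 days (vs. the pure-advection estimate x/v = 22.1 d).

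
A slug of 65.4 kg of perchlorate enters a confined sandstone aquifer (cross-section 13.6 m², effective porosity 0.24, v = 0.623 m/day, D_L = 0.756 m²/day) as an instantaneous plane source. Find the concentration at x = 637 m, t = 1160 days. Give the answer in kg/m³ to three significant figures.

0.0235 kg/m³

For an instantaneous plane source, C(x,t) = M/(n_e·A·√(4πDt)) · exp(−(x−vt)²/(4Dt)), with n_e·A the pore (flow) area.
Plume center vt = 0.623 × 1160 = 722.68 m, so the well at 637 m is 85.68 m upgradient of the peak.
√(4πDt) = 105.0 m, giving peak height M/(n_e·A·√(4πDt)) = 65.4/(0.24 × 13.6 × 105.0) = 0.1908 kg/m³.
(x−vt)²/(4Dt) = (-85.68)²/(4 × 0.756 × 1160) = 2.093; exp(−2.093) = 0.1233.
C = 0.1908 × 0.1233 = 0.0235 kg/m³.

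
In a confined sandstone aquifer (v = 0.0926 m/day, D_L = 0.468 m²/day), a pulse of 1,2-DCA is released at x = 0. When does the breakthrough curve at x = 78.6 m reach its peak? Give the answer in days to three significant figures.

For the 1D instantaneous-source solution, setting ∂C/∂t = 0 at fixed x gives v²t² + 2Dt − x² = 0, so t = (√(D² + v²x²) − D)/v².
√(D² + v²x²) = √(0.468² + 0.0926² × 78.6²) = 7.293; v² = 0.00857476.
t = (7.293 − 0.468)/0.00857476 = 796 days (vs. the pure-advection estimate x/v = 849 d).

796 days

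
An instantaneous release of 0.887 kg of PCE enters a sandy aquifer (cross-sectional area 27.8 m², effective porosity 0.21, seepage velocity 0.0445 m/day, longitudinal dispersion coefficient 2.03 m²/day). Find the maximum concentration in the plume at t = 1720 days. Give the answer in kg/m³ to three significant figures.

0.000725 kg/m³

The peak of an instantaneous 1D plume sits at x = vt; there the Gaussian factor is 1 and C_max = M/(n_e·A·√(4πDt)), where n_e·A is the pore area the mass is dissolved in.
√(4πDt) = √(4π × 2.03 × 1720) = 209.5 m, so C_max = 0.887/(0.21 × 27.8 × 209.5) = 0.000725 kg/m³.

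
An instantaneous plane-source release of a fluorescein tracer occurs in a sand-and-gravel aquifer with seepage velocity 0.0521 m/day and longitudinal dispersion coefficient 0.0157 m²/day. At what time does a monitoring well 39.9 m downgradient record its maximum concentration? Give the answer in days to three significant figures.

For the 1D instantaneous-source solution, setting ∂C/∂t = 0 at fixed x gives v²t² + 2Dt − x² = 0, so t = (√(D² + v²x²) − D)/v².
√(D² + v²x²) = √(0.0157² + 0.0521² × 39.9²) = 2.079; v² = 0.00271441.
t = (2.079 − 0.0157)/0.00271441 = 760 days (vs. the pure-advection estimate x/v = 766 d).

760 days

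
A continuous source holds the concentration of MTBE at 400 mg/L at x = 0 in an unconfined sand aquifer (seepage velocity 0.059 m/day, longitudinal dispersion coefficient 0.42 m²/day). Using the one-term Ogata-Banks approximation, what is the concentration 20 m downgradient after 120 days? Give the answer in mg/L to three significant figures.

For a continuous step input, C/C₀ ≈ ½·erfc((x−vt)/(2√(Dt))).
vt = 0.059 × 120 = 7.08 m and 2√(Dt) = 2√(0.42 × 120) = 14.20 m.
Argument (x−vt)/(2√(Dt)) = (20 − 7.08)/14.20 = 0.9099; ½·erfc(0.9099) = 0.09908.
C = 400 × 0.09908 = 39.6 mg/L.

39.6 mg/L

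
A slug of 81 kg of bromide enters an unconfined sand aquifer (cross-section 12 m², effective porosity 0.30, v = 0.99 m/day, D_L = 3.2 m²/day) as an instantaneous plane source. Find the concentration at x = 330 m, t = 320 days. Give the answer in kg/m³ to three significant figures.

For an instantaneous plane source, C(x,t) = M/(n_e·A·√(4πDt)) · exp(−(x−vt)²/(4Dt)), with n_e·A the pore (flow) area.
Plume center vt = 0.99 × 320 = 316.8 m, so the well at 330 m is 13.2 m downgradient of the peak.
√(4πDt) = 113.4 m, giving peak height M/(n_e·A·√(4πDt)) = 81/(0.30 × 12 × 113.4) = 0.1984 kg/m³.
(x−vt)²/(4Dt) = (13.2)²/(4 × 3.2 × 320) = 0.04254; exp(−0.04254) = 0.9584.
C = 0.1984 × 0.9584 = 0.190 kg/m³.

0.190 kg/m³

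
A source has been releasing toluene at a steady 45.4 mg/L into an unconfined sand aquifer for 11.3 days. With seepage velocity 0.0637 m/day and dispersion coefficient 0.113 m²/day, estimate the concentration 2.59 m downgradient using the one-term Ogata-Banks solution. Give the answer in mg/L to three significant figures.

For a continuous step input, C/C₀ ≈ ½·erfc((x−vt)/(2√(Dt))).
vt = 0.0637 × 11.3 = 0.71981 m and 2√(Dt) = 2√(0.113 × 11.3) = 2.260 m.
Argument (x−vt)/(2√(Dt)) = (2.59 − 0.71981)/2.260 = 0.8275; ½·erfc(0.8275) = 0.1209.
C = 45.4 × 0.1209 = 5.49 mg/L.

5.49 mg/L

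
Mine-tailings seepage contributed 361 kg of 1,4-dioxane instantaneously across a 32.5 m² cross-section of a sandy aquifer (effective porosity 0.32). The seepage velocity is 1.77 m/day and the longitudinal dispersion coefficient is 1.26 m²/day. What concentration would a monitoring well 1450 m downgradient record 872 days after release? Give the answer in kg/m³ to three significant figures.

For an instantaneous plane source, C(x,t) = M/(n_e·A·√(4πDt)) · exp(−(x−vt)²/(4Dt)), with n_e·A the pore (flow) area.
Plume center vt = 1.77 × 872 = 1543.44 m, so the well at 1450 m is 93.44 m upgradient of the peak.
√(4πDt) = 117.5 m, giving peak height M/(n_e·A·√(4πDt)) = 361/(0.32 × 32.5 × 117.5) = 0.2954 kg/m³.
(x−vt)²/(4Dt) = (-93.44)²/(4 × 1.26 × 872) = 1.987; exp(−1.987) = 0.1371.
C = 0.2954 × 0.1371 = 0.0405 kg/m³.

0.0405 kg/m³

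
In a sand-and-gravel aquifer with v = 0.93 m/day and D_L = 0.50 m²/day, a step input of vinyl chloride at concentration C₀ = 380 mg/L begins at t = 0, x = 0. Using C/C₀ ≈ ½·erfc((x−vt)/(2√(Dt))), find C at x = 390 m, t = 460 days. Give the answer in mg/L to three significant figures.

For a continuous step input, C/C₀ ≈ ½·erfc((x−vt)/(2√(Dt))).
vt = 0.93 × 460 = 427.8 m and 2√(Dt) = 2√(0.50 × 460) = 30.33 m.
Argument (x−vt)/(2√(Dt)) = (390 − 427.8)/30.33 = -1.246; ½·erfc(-1.246) = 0.9610.
C = 380 × 0.9610 = 365 mg/L.

365 mg/L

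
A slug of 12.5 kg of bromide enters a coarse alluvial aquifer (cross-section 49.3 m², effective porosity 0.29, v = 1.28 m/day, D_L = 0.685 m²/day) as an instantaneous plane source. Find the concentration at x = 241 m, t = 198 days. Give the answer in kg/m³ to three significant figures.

0.0159 kg/m³

For an instantaneous plane source, C(x,t) = M/(n_e·A·√(4πDt)) · exp(−(x−vt)²/(4Dt)), with n_e·A the pore (flow) area.
Plume center vt = 1.28 × 198 = 253.44 m, so the well at 241 m is 12.44 m upgradient of the peak.
√(4πDt) = 41.28 m, giving peak height M/(n_e·A·√(4πDt)) = 12.5/(0.29 × 49.3 × 41.28) = 0.02118 kg/m³.
(x−vt)²/(4Dt) = (-12.44)²/(4 × 0.685 × 198) = 0.2852; exp(−0.2852) = 0.7519.
C = 0.02118 × 0.7519 = 0.0159 kg/m³.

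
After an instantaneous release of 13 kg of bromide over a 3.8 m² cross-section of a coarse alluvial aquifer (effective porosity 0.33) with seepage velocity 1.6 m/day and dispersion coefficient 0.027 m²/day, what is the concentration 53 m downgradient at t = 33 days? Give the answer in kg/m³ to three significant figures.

3.06 kg/m³

For an instantaneous plane source, C(x,t) = M/(n_e·A·√(4πDt)) · exp(−(x−vt)²/(4Dt)), with n_e·A the pore (flow) area.
Plume center vt = 1.6 × 33 = 52.8 m, so the well at 53 m is 0.2 m downgradient of the peak.
√(4πDt) = 3.346 m, giving peak height M/(n_e·A·√(4πDt)) = 13/(0.33 × 3.8 × 3.346) = 3.098 kg/m³.
(x−vt)²/(4Dt) = (0.2)²/(4 × 0.027 × 33) = 0.01122; exp(−0.01122) = 0.9888.
C = 3.098 × 0.9888 = 3.06 kg/m³.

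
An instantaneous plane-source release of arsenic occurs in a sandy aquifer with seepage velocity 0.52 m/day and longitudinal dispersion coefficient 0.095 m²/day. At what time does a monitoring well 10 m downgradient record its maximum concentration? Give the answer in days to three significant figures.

18.9 days

For the 1D instantaneous-source solution, setting ∂C/∂t = 0 at fixed x gives v²t² + 2Dt − x² = 0, so t = (√(D² + v²x²) − D)/v².
√(D² + v²x²) = √(0.095² + 0.52² × 10²) = 5.201; v² = 0.2704.
t = (5.201 − 0.095)/0.2704 = 18.9 days (vs. the pure-advection estimate x/v = 19.2 d).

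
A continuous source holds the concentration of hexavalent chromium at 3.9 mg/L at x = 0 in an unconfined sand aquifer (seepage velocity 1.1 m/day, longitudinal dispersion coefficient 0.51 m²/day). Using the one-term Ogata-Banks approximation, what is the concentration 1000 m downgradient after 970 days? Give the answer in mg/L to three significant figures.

For a continuous step input, C/C₀ ≈ ½·erfc((x−vt)/(2√(Dt))).
vt = 1.1 × 970 = 1067 m and 2√(Dt) = 2√(0.51 × 970) = 44.48 m.
Argument (x−vt)/(2√(Dt)) = (1000 − 1067)/44.48 = -1.506; ½·erfc(-1.506) = 0.9834.
C = 3.9 × 0.9834 = 3.84 mg/L.

3.84 mg/L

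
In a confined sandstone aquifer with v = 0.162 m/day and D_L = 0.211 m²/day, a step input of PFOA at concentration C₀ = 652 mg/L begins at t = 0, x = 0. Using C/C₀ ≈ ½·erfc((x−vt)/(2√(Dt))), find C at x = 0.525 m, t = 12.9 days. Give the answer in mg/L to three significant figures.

488 mg/L

For a continuous step input, C/C₀ ≈ ½·erfc((x−vt)/(2√(Dt))).
vt = 0.162 × 12.9 = 2.0898 m and 2√(Dt) = 2√(0.211 × 12.9) = 3.300 m.
Argument (x−vt)/(2√(Dt)) = (0.525 − 2.0898)/3.300 = -0.4742; ½·erfc(-0.4742) = 0.7488.
C = 652 × 0.7488 = 488 mg/L.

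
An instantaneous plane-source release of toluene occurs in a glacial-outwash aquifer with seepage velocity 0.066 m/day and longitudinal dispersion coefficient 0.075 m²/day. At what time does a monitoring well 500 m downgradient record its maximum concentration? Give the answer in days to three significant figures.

7560 days

For the 1D instantaneous-source solution, setting ∂C/∂t = 0 at fixed x gives v²t² + 2Dt − x² = 0, so t = (√(D² + v²x²) − D)/v².
√(D² + v²x²) = √(0.075² + 0.066² × 500²) = 33.00; v² = 0.004356.
t = (33.00 − 0.075)/0.004356 = 7560 days (vs. the pure-advection estimate x/v = 7580 d).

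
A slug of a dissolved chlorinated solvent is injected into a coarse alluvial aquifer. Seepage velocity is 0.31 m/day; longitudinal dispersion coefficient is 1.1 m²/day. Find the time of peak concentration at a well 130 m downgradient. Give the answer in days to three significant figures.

For the 1D instantaneous-source solution, setting ∂C/∂t = 0 at fixed x gives v²t² + 2Dt − x² = 0, so t = (√(D² + v²x²) − D)/v².
√(D² + v²x²) = √(1.1² + 0.31² × 130²) = 40.32; v² = 0.0961.
t = (40.32 − 1.1)/0.0961 = 408 days (vs. the pure-advection estimate x/v = 419 d).

408 days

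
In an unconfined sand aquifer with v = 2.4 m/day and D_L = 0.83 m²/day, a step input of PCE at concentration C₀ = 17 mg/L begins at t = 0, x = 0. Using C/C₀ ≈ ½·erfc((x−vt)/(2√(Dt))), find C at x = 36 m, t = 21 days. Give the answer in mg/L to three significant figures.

16.9 mg/L

For a continuous step input, C/C₀ ≈ ½·erfc((x−vt)/(2√(Dt))).
vt = 2.4 × 21 = 50.4 m and 2√(Dt) = 2√(0.83 × 21) = 8.350 m.
Argument (x−vt)/(2√(Dt)) = (36 − 50.4)/8.350 = -1.725; ½·erfc(-1.725) = 0.9926.
C = 17 × 0.9926 = 16.9 mg/L.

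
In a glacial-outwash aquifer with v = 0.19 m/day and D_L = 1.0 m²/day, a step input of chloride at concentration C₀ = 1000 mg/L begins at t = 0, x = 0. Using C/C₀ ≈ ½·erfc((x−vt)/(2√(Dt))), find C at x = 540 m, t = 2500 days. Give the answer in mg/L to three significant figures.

For a continuous step input, C/C₀ ≈ ½·erfc((x−vt)/(2√(Dt))).
vt = 0.19 × 2500 = 475 m and 2√(Dt) = 2√(1.0 × 2500) = 100.0 m.
Argument (x−vt)/(2√(Dt)) = (540 − 475)/100.0 = 0.6500; ½·erfc(0.6500) = 0.1790.
C = 1000 × 0.1790 = 179 mg/L.

179 mg/L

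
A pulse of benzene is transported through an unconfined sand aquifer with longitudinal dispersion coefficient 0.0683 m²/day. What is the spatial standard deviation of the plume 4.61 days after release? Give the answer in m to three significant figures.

Dispersive spreading gives a Gaussian with σ² = 2Dt; advection only shifts the center.
σ = √(2 × 0.0683 × 4.61) = 0.794 m.

0.794 m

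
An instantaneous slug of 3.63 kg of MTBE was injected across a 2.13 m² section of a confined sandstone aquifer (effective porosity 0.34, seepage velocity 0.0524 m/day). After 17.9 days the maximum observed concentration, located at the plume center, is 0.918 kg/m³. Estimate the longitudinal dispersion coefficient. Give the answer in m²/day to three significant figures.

0.133 m²/day

At the plume center C_max = M/(n_e·A·√(4πDt)), so D = M²/(4πt·(n_e·A·C_max)²).
n_e·A·C_max = 0.34 × 2.13 × 0.918 = 0.6648 kg/m.
D = 3.63²/(4π × 17.9 × 0.6648²) = 0.133 m²/day.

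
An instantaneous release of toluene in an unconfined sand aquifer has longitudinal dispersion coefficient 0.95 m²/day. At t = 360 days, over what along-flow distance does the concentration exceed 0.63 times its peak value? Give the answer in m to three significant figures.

The plume is Gaussian with σ = √(2Dt) = √(2 × 0.95 × 360) = 26.15 m.
C/C_peak = exp(−Δx²/(2σ²)) = 0.63 ⇒ Δx = σ·√(−2 ln 0.63) = 26.15 × 0.9613 = 25.14 m.
Width = 2Δx = 50.3 m.

50.3 m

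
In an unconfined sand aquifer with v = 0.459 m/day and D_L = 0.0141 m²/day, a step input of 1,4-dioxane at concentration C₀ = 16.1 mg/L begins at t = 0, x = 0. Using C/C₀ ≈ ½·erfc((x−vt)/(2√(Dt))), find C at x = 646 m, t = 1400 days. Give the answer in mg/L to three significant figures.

For a continuous step input, C/C₀ ≈ ½·erfc((x−vt)/(2√(Dt))).
vt = 0.459 × 1400 = 642.6 m and 2√(Dt) = 2√(0.0141 × 1400) = 8.886 m.
Argument (x−vt)/(2√(Dt)) = (646 − 642.6)/8.886 = 0.3826; ½·erfc(0.3826) = 0.2942.
C = 16.1 × 0.2942 = 4.74 mg/L.

4.74 mg/L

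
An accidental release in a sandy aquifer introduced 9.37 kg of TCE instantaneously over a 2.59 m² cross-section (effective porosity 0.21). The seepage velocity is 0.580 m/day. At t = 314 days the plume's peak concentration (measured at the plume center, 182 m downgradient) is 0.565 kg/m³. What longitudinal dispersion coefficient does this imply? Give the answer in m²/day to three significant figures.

0.236 m²/day

At the plume center C_max = M/(n_e·A·√(4πDt)), so D = M²/(4πt·(n_e·A·C_max)²).
n_e·A·C_max = 0.21 × 2.59 × 0.565 = 0.3073 kg/m.
D = 9.37²/(4π × 314 × 0.3073²) = 0.236 m²/day.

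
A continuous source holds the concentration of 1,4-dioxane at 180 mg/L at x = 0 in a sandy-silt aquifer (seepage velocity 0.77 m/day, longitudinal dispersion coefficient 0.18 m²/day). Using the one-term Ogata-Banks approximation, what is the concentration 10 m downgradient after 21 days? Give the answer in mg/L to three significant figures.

For a continuous step input, C/C₀ ≈ ½·erfc((x−vt)/(2√(Dt))).
vt = 0.77 × 21 = 16.17 m and 2√(Dt) = 2√(0.18 × 21) = 3.888 m.
Argument (x−vt)/(2√(Dt)) = (10 − 16.17)/3.888 = -1.587; ½·erfc(-1.587) = 0.9876.
C = 180 × 0.9876 = 178 mg/L.

178 mg/L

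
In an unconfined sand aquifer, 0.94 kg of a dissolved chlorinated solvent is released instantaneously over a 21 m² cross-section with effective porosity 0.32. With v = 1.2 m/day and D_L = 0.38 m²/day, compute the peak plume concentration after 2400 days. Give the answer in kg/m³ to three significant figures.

The peak of an instantaneous 1D plume sits at x = vt; there the Gaussian factor is 1 and C_max = M/(n_e·A·√(4πDt)), where n_e·A is the pore area the mass is dissolved in.
√(4πDt) = √(4π × 0.38 × 2400) = 107.1 m, so C_max = 0.94/(0.32 × 21 × 107.1) = 0.00131 kg/m³.

0.00131 kg/m³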